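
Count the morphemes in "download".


Word: "download"
Morphemes: down- | load
Each morpheme carries meaning
= 2 morphemes


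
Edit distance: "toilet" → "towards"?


Word 1: "toilet" (length 6)
Word 2: "towards" (length 7)
One optimal edit sequence (insert/delete/substitute each cost 1):
  1. keep 't'
  2. keep 'o'
  3. insert 'w'  (+1)
  4. substitute 'i' -> 'a'  (+1)
  5. substitute 'l' -> 'r'  (+1)
  6. substitute 'e' -> 'd'  (+1)
  7. substitute 't' -> 's'  (+1)
Total edit operations: 5
Edit distance = 5


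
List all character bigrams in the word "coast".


Word: "coast" (length 5)
Number of bigrams = 5 - 2 + 1 = 4
  Position 0: "co"
  Position 1: "oa"
  Position 2: "as"
  Position 3: "st"
Bigrams = "co", "oa", "as", "st"


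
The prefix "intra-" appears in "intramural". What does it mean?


Prefix: intra-
As in: intramural -> intra- + mural
Meaning = within


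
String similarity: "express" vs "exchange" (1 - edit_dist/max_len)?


Word 1: "express" (length 7)
Word 2: "exchange" (length 8)
One optimal edit sequence:
  1. keep 'e'
  2. keep 'x'
  3. insert 'c'  (+1)
  4. substitute 'p' -> 'h'  (+1)
  5. substitute 'r' -> 'a'  (+1)
  6. substitute 'e' -> 'n'  (+1)
  7. substitute 's' -> 'g'  (+1)
  8. substitute 's' -> 'e'  (+1)
Edit distance = 6
Max length = max(7, 8) = 8
Similarity = 1 - 6/8
= 0.2500


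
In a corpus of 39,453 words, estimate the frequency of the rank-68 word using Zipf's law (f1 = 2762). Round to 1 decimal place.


Zipf's law: f(r) = f(1) / r
f(1) = 2762
f(68) = 2762 / 68
= 40.6 occurrences


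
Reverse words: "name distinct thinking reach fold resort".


Original: "name distinct thinking reach fold resort"
Words (1..n): name | distinct | thinking | reach | fold | resort
Reversed (n..1): resort | fold | reach | thinking | distinct | name
Result = "resort fold reach thinking distinct name"


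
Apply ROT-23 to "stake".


Word: "stake"
Shift: 23
Each letter → (letter + shift) mod 26:
  's' (18) + 23 = 15 → 'p'
  't' (19) + 23 = 16 → 'q'
  'a' (0) + 23 = 23 → 'x'
  'k' (10) + 23 = 7 → 'h'
  'e' (4) + 23 = 1 → 'b'
Result = "pqxhb"


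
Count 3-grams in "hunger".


Word: "hunger" (length 6)
Number of 3-grams = length - 3 + 1 = 6 - 3 + 1
= 4


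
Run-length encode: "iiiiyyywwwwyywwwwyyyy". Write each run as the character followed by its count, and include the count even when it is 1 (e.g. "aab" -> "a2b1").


String: "iiiiyyywwwwyywwwwyyyy"
Scanning for consecutive runs:
  'i' x 4
  'y' x 3
  'w' x 4
  'y' x 2
  'w' x 4
  'y' x 4
RLE = "i4y3w4y2w4y4"


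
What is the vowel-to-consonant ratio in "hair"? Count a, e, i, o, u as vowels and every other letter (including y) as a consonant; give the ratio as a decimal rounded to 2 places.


Word: "hair"
Vowels (a,e,i,o,u): 2
Consonants: 2
Ratio = 2/2
= 1.00


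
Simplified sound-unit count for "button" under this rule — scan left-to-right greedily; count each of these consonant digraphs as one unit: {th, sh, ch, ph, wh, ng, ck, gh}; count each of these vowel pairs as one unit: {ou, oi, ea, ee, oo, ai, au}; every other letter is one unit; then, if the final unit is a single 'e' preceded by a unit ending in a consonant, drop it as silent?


Word: "button" (6 letters)
Left-to-right scan:
  1. 'b' (letter)
  2. 'u' (letter)
  3. 't' (letter)
  4. 't' (letter)
  5. 'o' (letter)
  6. 'n' (letter)
Units from scan: 6
Sound units = 6 units


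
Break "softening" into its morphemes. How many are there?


Word: "softening"
Morphemes: soft + -en + -ing
Each morpheme carries meaning
= 3 morphemes


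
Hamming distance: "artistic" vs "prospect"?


Comparing character by character (same length = 8):
  Pos 0: 'a' vs 'p' !=
  Pos 1: 'r' vs 'r' =
  Pos 2: 't' vs 'o' !=
  Pos 3: 'i' vs 's' !=
  Pos 4: 's' vs 'p' !=
  Pos 5: 't' vs 'e' !=
  Pos 6: 'i' vs 'c' !=
  Pos 7: 'c' vs 't' !=
Hamming distance = 7


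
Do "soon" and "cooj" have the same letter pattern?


Pattern of "soon": [0, 1, 1, 2]
Pattern of "cooj": [0, 1, 1, 2]
Patterns match
Same pattern = Yes


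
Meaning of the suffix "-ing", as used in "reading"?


Suffix: -ing
Example: reading (read + -ing)
Meaning = present participle


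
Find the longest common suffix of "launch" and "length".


Word 1: "launch"
Word 2: "length"
Comparing from end:
  Pos -1: 'h' == 'h'
  Pos -2: 'c' != 't' (stop)
LCS = "h" (length 1)


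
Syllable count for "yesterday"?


Word: "yesterday"
Syllable breakdown: yes · ter · day
Counting: 3 parts
= 3 syllables


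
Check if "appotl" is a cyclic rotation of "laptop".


Word: "laptop", Candidate: "appotl"
Method: check if candidate is substring of word+word
"laptoplaptop" contains "appotl"? No
Is rotation = No


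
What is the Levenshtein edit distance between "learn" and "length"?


Word 1: "learn" (length 5)
Word 2: "length" (length 6)
One optimal edit sequence (insert/delete/substitute each cost 1):
  1. keep 'l'
  2. keep 'e'
  3. insert 'n'  (+1)
  4. substitute 'a' -> 'g'  (+1)
  5. substitute 'r' -> 't'  (+1)
  6. substitute 'n' -> 'h'  (+1)
Total edit operations: 4
Edit distance = 4


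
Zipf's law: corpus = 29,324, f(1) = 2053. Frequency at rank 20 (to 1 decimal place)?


Zipf's law: f(r) = f(1) / r
f(1) = 2053
f(20) = 2053 / 20
= 102.7 occurrences


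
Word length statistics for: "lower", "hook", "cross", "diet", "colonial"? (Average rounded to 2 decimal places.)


Lengths: "lower"=5, "hook"=4, "cross"=5, "diet"=4, "colonial"=8
Sum = 26, Count = 5
Average = 26/5 = 5.20
= avg=5.20, min=4, max=8


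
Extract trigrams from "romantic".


Word: "romantic" (length 8)
Number of trigrams = 8 - 3 + 1 = 6
  Position 0: "rom"
  Position 1: "oma"
  Position 2: "man"
  Position 3: "ant"
  Position 4: "nti"
  Position 5: "tic"
Trigrams = "rom", "oma", "man", "ant", "nti", "tic"


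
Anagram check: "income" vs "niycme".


Word 1: "income" → sorted: ceimno
Word 2: "niycme" → sorted: ceimny
Same letters? ceimno != ceimny
Anagram = No


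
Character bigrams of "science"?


Word: "science" (length 7)
Number of bigrams = 7 - 2 + 1 = 6
  Position 0: "sc"
  Position 1: "ci"
  Position 2: "ie"
  Position 3: "en"
  Position 4: "nc"
  Position 5: "ce"
Bigrams = "sc", "ci", "ie", "en", "nc", "ce"


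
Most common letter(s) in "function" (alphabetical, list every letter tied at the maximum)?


Word: "function"
Letter counts:
  'c': 1
  'f': 1
  'i': 1
  'n': 2
  'o': 1
  't': 1
  'u': 1
Maximum count = 2
Most frequent = 'n' (2 times each)


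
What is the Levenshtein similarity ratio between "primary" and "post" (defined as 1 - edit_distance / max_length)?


Word 1: "primary" (length 7)
Word 2: "post" (length 4)
One optimal edit sequence:
  1. keep 'p'
  2. delete 'r'  (+1)
  3. delete 'i'  (+1)
  4. delete 'm'  (+1)
  5. substitute 'a' -> 'o'  (+1)
  6. substitute 'r' -> 's'  (+1)
  7. substitute 'y' -> 't'  (+1)
Edit distance = 6
Max length = max(7, 4) = 7
Similarity = 1 - 6/7
= 0.1429


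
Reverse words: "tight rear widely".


Original: "tight rear widely"
Words (1..n): tight | rear | widely
Reversed (n..1): widely | rear | tight
Result = "widely rear tight"


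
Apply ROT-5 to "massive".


Word: "massive"
Shift: 5
Each letter → (letter + shift) mod 26:
  'm' (12) + 5 = 17 → 'r'
  'a' (0) + 5 = 5 → 'f'
  's' (18) + 5 = 23 → 'x'
  's' (18) + 5 = 23 → 'x'
  'i' (8) + 5 = 13 → 'n'
  'v' (21) + 5 = 0 → 'a'
  'e' (4) + 5 = 9 → 'j'
Result = "rfxxnaj"


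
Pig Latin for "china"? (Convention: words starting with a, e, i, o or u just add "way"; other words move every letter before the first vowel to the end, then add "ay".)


Word: "china"
Starts with consonant(s) → move to end, add 'ay'
Consonant cluster: "ch"
Pig Latin = "inachay"


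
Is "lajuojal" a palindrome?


Word: "lajuojal"
Reversed: "lajoujal"
Forward == Backward? lajuojal != lajoujal
Palindrome = No


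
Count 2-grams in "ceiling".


Word: "ceiling" (length 7)
Number of 2-grams = length - 2 + 1 = 7 - 2 + 1
= 6


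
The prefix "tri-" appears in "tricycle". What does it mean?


Prefix: tri-
As in: tricycle -> tri- + cycle
Meaning = three


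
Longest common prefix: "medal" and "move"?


Word 1: "medal"
Word 2: "move"
Comparing from start:
  Pos 0: 'm' == 'm'
  Pos 1: 'e' != 'o' (stop)
LCP = "m" (length 1)


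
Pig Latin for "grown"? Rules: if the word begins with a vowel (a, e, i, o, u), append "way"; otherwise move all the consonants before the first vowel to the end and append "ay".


Word: "grown"
Starts with consonant(s) → move to end, add 'ay'
Consonant cluster: "gr"
Pig Latin = "owngray"


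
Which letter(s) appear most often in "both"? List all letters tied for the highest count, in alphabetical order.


Word: "both"
Letter counts:
  'b': 1
  'h': 1
  'o': 1
  't': 1
Maximum count = 1
Most frequent = 'b', 'h', 'o', 't' (1 time each)


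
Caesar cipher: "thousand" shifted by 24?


Word: "thousand"
Shift: 24
Each letter → (letter + shift) mod 26:
  't' (19) + 24 = 17 → 'r'
  'h' (7) + 24 = 5 → 'f'
  'o' (14) + 24 = 12 → 'm'
  'u' (20) + 24 = 18 → 's'
  's' (18) + 24 = 16 → 'q'
  'a' (0) + 24 = 24 → 'y'
  'n' (13) + 24 = 11 → 'l'
  'd' (3) + 24 = 1 → 'b'
Result = "rfmsqylb"


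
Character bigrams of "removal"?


Word: "removal" (length 7)
Number of bigrams = 7 - 2 + 1 = 6
  Position 0: "re"
  Position 1: "em"
  Position 2: "mo"
  Position 3: "ov"
  Position 4: "va"
  Position 5: "al"
Bigrams = "re", "em", "mo", "ov", "va", "al"


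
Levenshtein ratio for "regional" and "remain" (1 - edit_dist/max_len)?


Word 1: "regional" (length 8)
Word 2: "remain" (length 6)
One optimal edit sequence:
  1. keep 'r'
  2. keep 'e'
  3. substitute 'g' -> 'm'  (+1)
  4. substitute 'i' -> 'a'  (+1)
  5. substitute 'o' -> 'i'  (+1)
  6. keep 'n'
  7. delete 'a'  (+1)
  8. delete 'l'  (+1)
Edit distance = 5
Max length = max(8, 6) = 8
Similarity = 1 - 5/8
= 0.3750


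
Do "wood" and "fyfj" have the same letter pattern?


Pattern of "wood": [0, 1, 1, 2]
Pattern of "fyfj": [0, 1, 0, 2]
Patterns do not match
Same pattern = No


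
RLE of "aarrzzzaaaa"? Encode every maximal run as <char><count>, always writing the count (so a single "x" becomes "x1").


String: "aarrzzzaaaa"
Scanning for consecutive runs:
  'a' x 2
  'r' x 2
  'z' x 3
  'a' x 4
RLE = "a2r2z3a4"


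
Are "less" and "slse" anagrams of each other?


Word 1: "less" → sorted: elss
Word 2: "slse" → sorted: elss
Same letters? elss == elss
Anagram = Yes


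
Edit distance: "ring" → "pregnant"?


Word 1: "ring" (length 4)
Word 2: "pregnant" (length 8)
One optimal edit sequence (insert/delete/substitute each cost 1):
  1. insert 'p'  (+1)
  2. keep 'r'
  3. insert 'e'  (+1)
  4. insert 'g'  (+1)
  5. insert 'n'  (+1)
  6. substitute 'i' -> 'a'  (+1)
  7. keep 'n'
  8. substitute 'g' -> 't'  (+1)
Total edit operations: 6
Edit distance = 6


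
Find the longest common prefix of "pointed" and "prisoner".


Word 1: "pointed"
Word 2: "prisoner"
Comparing from start:
  Pos 0: 'p' == 'p'
  Pos 1: 'o' != 'r' (stop)
LCP = "p" (length 1)


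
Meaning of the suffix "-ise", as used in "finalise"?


Suffix: -ise
As in: finalise -> final + -ise
Meaning = to make


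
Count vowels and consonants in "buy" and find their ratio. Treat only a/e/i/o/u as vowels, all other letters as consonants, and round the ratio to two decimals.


Word: "buy"
Vowels (a,e,i,o,u): 1
Consonants: 2
Ratio = 1/2
= 0.50


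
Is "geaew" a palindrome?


Word: "geaew"
Reversed: "weaeg"
Forward == Backward? geaew != weaeg
Palindrome = No


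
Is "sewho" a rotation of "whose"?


Word: "whose", Candidate: "sewho"
Method: check if candidate is substring of word+word
"whosewhose" contains "sewho"? Yes
Is rotation = Yes


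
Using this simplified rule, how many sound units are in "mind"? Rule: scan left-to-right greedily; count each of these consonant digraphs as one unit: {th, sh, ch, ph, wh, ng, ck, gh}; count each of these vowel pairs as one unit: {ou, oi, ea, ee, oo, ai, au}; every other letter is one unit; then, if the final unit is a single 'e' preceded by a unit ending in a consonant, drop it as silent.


Word: "mind" (4 letters)
Left-to-right scan:
  (1) 'm' (letter)
  (2) 'i' (letter)
  (3) 'n' (letter)
  (4) 'd' (letter)
Units from scan: 4
Sound units = 4 units


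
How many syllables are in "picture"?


Word: "picture"
Syllable breakdown: pic | ture
Counting: 2 parts
= 2 syllables


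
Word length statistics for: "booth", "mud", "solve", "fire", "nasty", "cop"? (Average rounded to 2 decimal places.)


Lengths: "booth"=5, "mud"=3, "solve"=5, "fire"=4, "nasty"=5, "cop"=3
Sum = 25, Count = 6
Average = 25/6 = 4.17
= avg=4.17, min=3, max=5


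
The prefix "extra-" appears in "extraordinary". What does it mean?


Prefix: extra-
Example: extraordinary (extra- + ordinary)
Meaning = beyond


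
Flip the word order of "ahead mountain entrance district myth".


Original: "ahead mountain entrance district myth"
Words (1..n): ahead | mountain | entrance | district | myth
Reversed (n..1): myth | district | entrance | mountain | ahead
Result = "myth district entrance mountain ahead"


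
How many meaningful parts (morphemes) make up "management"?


Word: "management"
Morphemes: manage + -ment
Each morpheme carries meaning
= 2 morphemes


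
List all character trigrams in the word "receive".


Word: "receive" (length 7)
Number of trigrams = 7 - 3 + 1 = 5
  Position 0: "rec"
  Position 1: "ece"
  Position 2: "cei"
  Position 3: "eiv"
  Position 4: "ive"
Trigrams = "rec", "ece", "cei", "eiv", "ive"


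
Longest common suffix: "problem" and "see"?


Word 1: "problem"
Word 2: "see"
Comparing from end:
  Pos -1: 'm' != 'e' (stop)
LCS = "" (length 0)


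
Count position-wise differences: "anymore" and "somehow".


Comparing character by character (same length = 7):
  Pos 0: 'a' vs 's' !=
  Pos 1: 'n' vs 'o' !=
  Pos 2: 'y' vs 'm' !=
  Pos 3: 'm' vs 'e' !=
  Pos 4: 'o' vs 'h' !=
  Pos 5: 'r' vs 'o' !=
  Pos 6: 'e' vs 'w' !=
Hamming distance = 7


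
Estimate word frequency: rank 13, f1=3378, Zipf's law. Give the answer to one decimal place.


Zipf's law: f(r) = f(1) / r
f(1) = 3378
f(13) = 3378 / 13
= 259.8 occurrences


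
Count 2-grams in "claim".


Word: "claim" (length 5)
Number of 2-grams = length - 2 + 1 = 5 - 2 + 1
= 4


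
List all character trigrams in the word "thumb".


Word: "thumb" (length 5)
Number of trigrams = 5 - 3 + 1 = 3
  Position 0: "thu"
  Position 1: "hum"
  Position 2: "umb"
Trigrams = "thu", "hum", "umb"


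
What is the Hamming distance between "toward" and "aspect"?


Comparing character by character (same length = 6):
  Pos 0: 't' vs 'a' !=
  Pos 1: 'o' vs 's' !=
  Pos 2: 'w' vs 'p' !=
  Pos 3: 'a' vs 'e' !=
  Pos 4: 'r' vs 'c' !=
  Pos 5: 'd' vs 't' !=
Hamming distance = 6


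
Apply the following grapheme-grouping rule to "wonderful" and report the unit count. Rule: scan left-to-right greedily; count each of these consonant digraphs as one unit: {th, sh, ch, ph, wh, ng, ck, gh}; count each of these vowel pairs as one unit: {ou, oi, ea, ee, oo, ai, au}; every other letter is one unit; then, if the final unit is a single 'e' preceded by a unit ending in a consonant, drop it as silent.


Word: "wonderful" (9 letters)
Left-to-right scan:
  [1] 'w' (letter)
  [2] 'o' (letter)
  [3] 'n' (letter)
  [4] 'd' (letter)
  [5] 'e' (letter)
  [6] 'r' (letter)
  [7] 'f' (letter)
  [8] 'u' (letter)
  [9] 'l' (letter)
Units from scan: 9
Sound units = 9 units


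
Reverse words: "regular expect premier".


Original: "regular expect premier"
Words (1..n): regular | expect | premier
Reversed (n..1): premier | expect | regular
Result = "premier expect regular"


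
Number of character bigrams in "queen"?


Word: "queen" (length 5)
Number of 2-grams = length - 2 + 1 = 5 - 2 + 1
= 4


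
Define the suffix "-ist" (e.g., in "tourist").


Suffix: -ist
Example: tourist (tour + -ist)
Meaning = one who practices


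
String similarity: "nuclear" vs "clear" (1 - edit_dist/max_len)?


Word 1: "nuclear" (length 7)
Word 2: "clear" (length 5)
One optimal edit sequence:
  1. delete 'n'  (+1)
  2. delete 'u'  (+1)
  3. keep 'c'
  4. keep 'l'
  5. keep 'e'
  6. keep 'a'
  7. keep 'r'
Edit distance = 2
Max length = max(7, 5) = 7
Similarity = 1 - 2/7
= 0.7143


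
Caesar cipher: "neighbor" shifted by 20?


Word: "neighbor"
Shift: 20
Each letter → (letter + shift) mod 26:
  'n' (13) + 20 = 7 → 'h'
  'e' (4) + 20 = 24 → 'y'
  'i' (8) + 20 = 2 → 'c'
  'g' (6) + 20 = 0 → 'a'
  'h' (7) + 20 = 1 → 'b'
  'b' (1) + 20 = 21 → 'v'
  'o' (14) + 20 = 8 → 'i'
  'r' (17) + 20 = 11 → 'l'
Result = "hycabvil"


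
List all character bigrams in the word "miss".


Word: "miss" (length 4)
Number of bigrams = 4 - 2 + 1 = 3
  Position 0: "mi"
  Position 1: "is"
  Position 2: "ss"
Bigrams = "mi", "is", "ss"


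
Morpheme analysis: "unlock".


Word: "unlock"
Morphemes: un- + lock
Each morpheme carries meaning
= 2 morphemes


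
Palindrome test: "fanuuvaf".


Word: "fanuuvaf"
Reversed: "favuunaf"
Forward == Backward? fanuuvaf != favuunaf
Palindrome = No


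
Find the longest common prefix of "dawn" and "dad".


Word 1: "dawn"
Word 2: "dad"
Comparing from start:
  Pos 0: 'd' == 'd'
  Pos 1: 'a' == 'a'
  Pos 2: 'w' != 'd' (stop)
LCP = "da" (length 2)


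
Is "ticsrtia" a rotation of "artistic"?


Word: "artistic", Candidate: "ticsrtia"
Method: check if candidate is substring of word+word
"artisticartistic" contains "ticsrtia"? No
Is rotation = No


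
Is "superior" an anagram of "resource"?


Word 1: "resource" → sorted: ceeorrsu
Word 2: "superior" → sorted: eioprrsu
Same letters? ceeorrsu != eioprrsu
Anagram = No


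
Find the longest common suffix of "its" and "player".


Word 1: "its"
Word 2: "player"
Comparing from end:
  Pos -1: 's' != 'r' (stop)
LCS = "" (length 0)


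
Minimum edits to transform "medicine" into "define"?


Word 1: "medicine" (length 8)
Word 2: "define" (length 6)
One optimal edit sequence (insert/delete/substitute each cost 1):
  1. delete 'm'  (+1)
  2. delete 'e'  (+1)
  3. keep 'd'
  4. substitute 'i' -> 'e'  (+1)
  5. substitute 'c' -> 'f'  (+1)
  6. keep 'i'
  7. keep 'n'
  8. keep 'e'
Total edit operations: 4
Edit distance = 4


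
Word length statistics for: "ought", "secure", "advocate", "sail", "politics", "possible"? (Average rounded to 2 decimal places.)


Lengths: "ought"=5, "secure"=6, "advocate"=8, "sail"=4, "politics"=8, "possible"=8
Sum = 39, Count = 6
Average = 39/6 = 6.50
= avg=6.50, min=4, max=8


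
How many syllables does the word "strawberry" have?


Word: "strawberry"
Syllable breakdown: straw-ber-ry
Counting: 3 parts
= 3 syllables


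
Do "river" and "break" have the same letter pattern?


Pattern of "river": [0, 1, 2, 3, 0]
Pattern of "break": [0, 1, 2, 3, 4]
Patterns do not match
Same pattern = No


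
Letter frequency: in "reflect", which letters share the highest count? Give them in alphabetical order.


Word: "reflect"
Letter counts:
  'c': 1
  'e': 2
  'f': 1
  'l': 1
  'r': 1
  't': 1
Maximum count = 2
Most frequent = 'e' (2 times each)


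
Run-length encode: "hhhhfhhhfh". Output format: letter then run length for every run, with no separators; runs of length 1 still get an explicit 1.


String: "hhhhfhhhfh"
Scanning for consecutive runs:
  'h' x 4
  'f' x 1
  'h' x 3
  'f' x 1
  'h' x 1
RLE = "h4f1h3f1h1"


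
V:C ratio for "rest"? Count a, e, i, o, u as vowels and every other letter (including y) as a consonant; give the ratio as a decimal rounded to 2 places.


Word: "rest"
Vowels (a,e,i,o,u): 1
Consonants: 3
Ratio = 1/3
= 0.33


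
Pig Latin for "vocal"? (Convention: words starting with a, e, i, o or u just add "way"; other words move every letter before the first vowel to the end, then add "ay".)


Word: "vocal"
Starts with consonant(s) → move to end, add 'ay'
Consonant cluster: "v"
Pig Latin = "ocalvay"


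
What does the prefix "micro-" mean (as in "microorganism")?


Prefix: micro-
As in: microorganism -> micro- + organism
Meaning = small


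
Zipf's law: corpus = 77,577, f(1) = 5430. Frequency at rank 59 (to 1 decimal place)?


Zipf's law: f(r) = f(1) / r
f(1) = 5430
f(59) = 5430 / 59
= 92.0 occurrences


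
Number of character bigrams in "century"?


Word: "century" (length 7)
Number of 2-grams = length - 2 + 1 = 7 - 2 + 1
= 6


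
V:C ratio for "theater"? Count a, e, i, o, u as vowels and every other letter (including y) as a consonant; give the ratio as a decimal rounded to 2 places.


Word: "theater"
Vowels (a,e,i,o,u): 3
Consonants: 4
Ratio = 3/4
= 0.75


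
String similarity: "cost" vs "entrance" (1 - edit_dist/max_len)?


Word 1: "cost" (length 4)
Word 2: "entrance" (length 8)
One optimal edit sequence:
  1. insert 'e'  (+1)
  2. insert 'n'  (+1)
  3. insert 't'  (+1)
  4. insert 'r'  (+1)
  5. substitute 'c' -> 'a'  (+1)
  6. substitute 'o' -> 'n'  (+1)
  7. substitute 's' -> 'c'  (+1)
  8. substitute 't' -> 'e'  (+1)
Edit distance = 8
Max length = max(4, 8) = 8
Similarity = 1 - 8/8
= 0.0000


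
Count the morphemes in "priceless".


Word: "priceless"
Morphemes: price | -less
Each morpheme carries meaning
= 2 morphemes


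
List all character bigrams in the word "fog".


Word: "fog" (length 3)
Number of bigrams = 3 - 2 + 1 = 2
  Position 0: "fo"
  Position 1: "og"
Bigrams = "fo", "og"


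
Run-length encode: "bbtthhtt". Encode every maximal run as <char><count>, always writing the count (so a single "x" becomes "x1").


String: "bbtthhtt"
Scanning for consecutive runs:
  'b' x 2
  't' x 2
  'h' x 2
  't' x 2
RLE = "b2t2h2t2"


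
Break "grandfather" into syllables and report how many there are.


Word: "grandfather"
Syllable breakdown: grand | fa | ther
Counting: 3 parts
= 3 syllables


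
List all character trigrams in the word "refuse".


Word: "refuse" (length 6)
Number of trigrams = 6 - 3 + 1 = 4
  Position 0: "ref"
  Position 1: "efu"
  Position 2: "fus"
  Position 3: "use"
Trigrams = "ref", "efu", "fus", "use"


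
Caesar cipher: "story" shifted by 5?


Word: "story"
Shift: 5
Each letter → (letter + shift) mod 26:
  's' (18) + 5 = 23 → 'x'
  't' (19) + 5 = 24 → 'y'
  'o' (14) + 5 = 19 → 't'
  'r' (17) + 5 = 22 → 'w'
  'y' (24) + 5 = 3 → 'd'
Result = "xytwd"


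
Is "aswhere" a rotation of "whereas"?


Word: "whereas", Candidate: "aswhere"
Method: check if candidate is substring of word+word
"whereaswhereas" contains "aswhere"? Yes
Is rotation = Yes


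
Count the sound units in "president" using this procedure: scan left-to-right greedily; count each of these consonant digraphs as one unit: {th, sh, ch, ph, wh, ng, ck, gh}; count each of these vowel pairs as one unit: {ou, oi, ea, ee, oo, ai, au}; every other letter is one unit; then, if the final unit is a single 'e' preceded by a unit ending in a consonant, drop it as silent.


Word: "president" (9 letters)
Left-to-right scan:
  (1) 'p' (letter)
  (2) 'r' (letter)
  (3) 'e' (letter)
  (4) 's' (letter)
  (5) 'i' (letter)
  (6) 'd' (letter)
  (7) 'e' (letter)
  (8) 'n' (letter)
  (9) 't' (letter)
Units from scan: 9
Sound units = 9 units


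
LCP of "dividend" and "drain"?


Word 1: "dividend"
Word 2: "drain"
Comparing from start:
  Pos 0: 'd' == 'd'
  Pos 1: 'i' != 'r' (stop)
LCP = "d" (length 1)


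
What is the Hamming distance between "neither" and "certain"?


Comparing character by character (same length = 7):
  Pos 0: 'n' vs 'c' !=
  Pos 1: 'e' vs 'e' =
  Pos 2: 'i' vs 'r' !=
  Pos 3: 't' vs 't' =
  Pos 4: 'h' vs 'a' !=
  Pos 5: 'e' vs 'i' !=
  Pos 6: 'r' vs 'n' !=
Hamming distance = 5


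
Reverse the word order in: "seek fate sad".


Original: "seek fate sad"
Words (1..n): seek | fate | sad
Reversed (n..1): sad | fate | seek
Result = "sad fate seek"


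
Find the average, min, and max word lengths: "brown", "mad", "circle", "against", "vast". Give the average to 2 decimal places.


Lengths: "brown"=5, "mad"=3, "circle"=6, "against"=7, "vast"=4
Sum = 25, Count = 5
Average = 25/5 = 5.00
= avg=5.00, min=3, max=7


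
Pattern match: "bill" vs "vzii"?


Pattern of "bill": [0, 1, 2, 2]
Pattern of "vzii": [0, 1, 2, 2]
Patterns match
Same pattern = Yes


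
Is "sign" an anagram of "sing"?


Word 1: "sing" → sorted: gins
Word 2: "sign" → sorted: gins
Same letters? gins == gins
Anagram = Yes


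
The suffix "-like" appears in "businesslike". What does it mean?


Suffix: -like
As in: businesslike -> business + -like
Meaning = resembling


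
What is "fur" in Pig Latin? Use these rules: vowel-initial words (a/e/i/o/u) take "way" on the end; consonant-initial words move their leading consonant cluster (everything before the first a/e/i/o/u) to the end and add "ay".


Word: "fur"
Starts with consonant(s) → move to end, add 'ay'
Consonant cluster: "f"
Pig Latin = "urfay"


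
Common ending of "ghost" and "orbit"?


Word 1: "ghost"
Word 2: "orbit"
Comparing from end:
  Pos -1: 't' == 't'
  Pos -2: 's' != 'i' (stop)
LCS = "t" (length 1)


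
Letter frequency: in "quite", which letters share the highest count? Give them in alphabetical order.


Word: "quite"
Letter counts:
  'e': 1
  'i': 1
  'q': 1
  't': 1
  'u': 1
Maximum count = 1
Most frequent = 'e', 'i', 'q', 't', 'u' (1 time each)


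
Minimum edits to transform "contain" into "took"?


Word 1: "contain" (length 7)
Word 2: "took" (length 4)
One optimal edit sequence (insert/delete/substitute each cost 1):
  1. delete 'c'  (+1)
  2. delete 'o'  (+1)
  3. delete 'n'  (+1)
  4. keep 't'
  5. substitute 'a' -> 'o'  (+1)
  6. substitute 'i' -> 'o'  (+1)
  7. substitute 'n' -> 'k'  (+1)
Total edit operations: 6
Edit distance = 6


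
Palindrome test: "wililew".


Word: "wililew"
Reversed: "weliliw"
Forward == Backward? wililew != weliliw
Palindrome = No


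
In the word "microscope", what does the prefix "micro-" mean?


Prefix: micro-
As in: microscope -> micro- + scope
Meaning = small


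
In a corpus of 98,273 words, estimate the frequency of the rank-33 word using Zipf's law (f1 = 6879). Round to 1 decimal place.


Zipf's law: f(r) = f(1) / r
f(1) = 6879
f(33) = 6879 / 33
= 208.5 occurrences


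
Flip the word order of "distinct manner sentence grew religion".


Original: "distinct manner sentence grew religion"
Words (1..n): distinct | manner | sentence | grew | religion
Reversed (n..1): religion | grew | sentence | manner | distinct
Result = "religion grew sentence manner distinct"


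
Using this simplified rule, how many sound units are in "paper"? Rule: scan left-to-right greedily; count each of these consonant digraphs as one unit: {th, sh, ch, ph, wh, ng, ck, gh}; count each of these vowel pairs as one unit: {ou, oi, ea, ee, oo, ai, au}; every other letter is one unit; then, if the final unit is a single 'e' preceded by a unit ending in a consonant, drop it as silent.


Word: "paper" (5 letters)
Left-to-right scan:
  1. 'p' (letter)
  2. 'a' (letter)
  3. 'p' (letter)
  4. 'e' (letter)
  5. 'r' (letter)
Units from scan: 5
Sound units = 5 units


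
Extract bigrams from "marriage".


Word: "marriage" (length 8)
Number of bigrams = 8 - 2 + 1 = 7
  Position 0: "ma"
  Position 1: "ar"
  Position 2: "rr"
  Position 3: "ri"
  Position 4: "ia"
  Position 5: "ag"
  Position 6: "ge"
Bigrams = "ma", "ar", "rr", "ri", "ia", "ag", "ge"


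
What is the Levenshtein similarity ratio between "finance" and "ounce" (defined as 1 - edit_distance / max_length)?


Word 1: "finance" (length 7)
Word 2: "ounce" (length 5)
One optimal edit sequence:
  1. delete 'f'  (+1)
  2. delete 'i'  (+1)
  3. substitute 'n' -> 'o'  (+1)
  4. substitute 'a' -> 'u'  (+1)
  5. keep 'n'
  6. keep 'c'
  7. keep 'e'
Edit distance = 4
Max length = max(7, 5) = 7
Similarity = 1 - 4/7
= 0.4286


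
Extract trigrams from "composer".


Word: "composer" (length 8)
Number of trigrams = 8 - 3 + 1 = 6
  Position 0: "com"
  Position 1: "omp"
  Position 2: "mpo"
  Position 3: "pos"
  Position 4: "ose"
  Position 5: "ser"
Trigrams = "com", "omp", "mpo", "pos", "ose", "ser"


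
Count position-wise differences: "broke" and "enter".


Comparing character by character (same length = 5):
  Pos 0: 'b' vs 'e' !=
  Pos 1: 'r' vs 'n' !=
  Pos 2: 'o' vs 't' !=
  Pos 3: 'k' vs 'e' !=
  Pos 4: 'e' vs 'r' !=
Hamming distance = 5


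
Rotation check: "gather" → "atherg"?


Word: "gather", Candidate: "atherg"
Method: check if candidate is substring of word+word
"gathergather" contains "atherg"? Yes
Is rotation = Yes


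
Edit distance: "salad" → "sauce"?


Word 1: "salad" (length 5)
Word 2: "sauce" (length 5)
One optimal edit sequence (insert/delete/substitute each cost 1):
  1. keep 's'
  2. keep 'a'
  3. substitute 'l' -> 'u'  (+1)
  4. substitute 'a' -> 'c'  (+1)
  5. substitute 'd' -> 'e'  (+1)
Total edit operations: 3
Edit distance = 3


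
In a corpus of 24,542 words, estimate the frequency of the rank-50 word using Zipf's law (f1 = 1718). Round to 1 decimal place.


Zipf's law: f(r) = f(1) / r
f(1) = 1718
f(50) = 1718 / 50
= 34.4 occurrences


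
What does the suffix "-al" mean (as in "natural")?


Suffix: -al
Example: natural = nature + -al, with a spelling change
Meaning = relating to


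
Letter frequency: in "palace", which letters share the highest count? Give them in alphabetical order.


Word: "palace"
Letter counts:
  'a': 2
  'c': 1
  'e': 1
  'l': 1
  'p': 1
Maximum count = 2
Most frequent = 'a' (2 times each)


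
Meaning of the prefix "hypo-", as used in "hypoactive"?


Prefix: hypo-
Example: hypoactive = hypo- + active
Meaning = under / below normal


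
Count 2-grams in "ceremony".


Word: "ceremony" (length 8)
Number of 2-grams = length - 2 + 1 = 8 - 2 + 1
= 7


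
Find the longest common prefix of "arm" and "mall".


Word 1: "arm"
Word 2: "mall"
Comparing from start:
  Pos 0: 'a' != 'm' (stop)
LCP = "" (length 0)


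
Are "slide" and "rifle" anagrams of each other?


Word 1: "slide" → sorted: deils
Word 2: "rifle" → sorted: efilr
Same letters? deils != efilr
Anagram = No


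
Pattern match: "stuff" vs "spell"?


Pattern of "stuff": [0, 1, 2, 3, 3]
Pattern of "spell": [0, 1, 2, 3, 3]
Patterns match
Same pattern = Yes


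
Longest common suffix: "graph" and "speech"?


Word 1: "graph"
Word 2: "speech"
Comparing from end:
  Pos -1: 'h' == 'h'
  Pos -2: 'p' != 'c' (stop)
LCS = "h" (length 1)


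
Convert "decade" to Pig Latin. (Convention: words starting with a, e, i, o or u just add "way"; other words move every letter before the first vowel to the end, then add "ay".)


Word: "decade"
Starts with consonant(s) → move to end, add 'ay'
Consonant cluster: "d"
Pig Latin = "ecadeday"


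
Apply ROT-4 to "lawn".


Word: "lawn"
Shift: 4
Each letter → (letter + shift) mod 26:
  'l' (11) + 4 = 15 → 'p'
  'a' (0) + 4 = 4 → 'e'
  'w' (22) + 4 = 0 → 'a'
  'n' (13) + 4 = 17 → 'r'
Result = "pear"


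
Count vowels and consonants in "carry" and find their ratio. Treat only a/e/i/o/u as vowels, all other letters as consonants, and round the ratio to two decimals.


Word: "carry"
Vowels (a,e,i,o,u): 1
Consonants: 4
Ratio = 1/4
= 0.25


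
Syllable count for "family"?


Word: "family"
Syllable breakdown: fam | i | ly
Counting: 3 parts
= 3 syllables


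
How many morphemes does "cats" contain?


Word: "cats"
Morphemes: cat / -s
Each morpheme carries meaning
= 2 morphemes


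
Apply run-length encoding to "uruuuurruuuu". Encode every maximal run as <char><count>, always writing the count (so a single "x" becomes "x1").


String: "uruuuurruuuu"
Scanning for consecutive runs:
  'u' x 1
  'r' x 1
  'u' x 4
  'r' x 2
  'u' x 4
RLE = "u1r1u4r2u4"


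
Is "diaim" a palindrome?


Word: "diaim"
Reversed: "miaid"
Forward == Backward? diaim != miaid
Palindrome = No


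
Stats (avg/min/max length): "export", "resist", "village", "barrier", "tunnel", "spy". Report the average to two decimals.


Lengths: "export"=6, "resist"=6, "village"=7, "barrier"=7, "tunnel"=6, "spy"=3
Sum = 35, Count = 6
Average = 35/6 = 5.83
= avg=5.83, min=3, max=7


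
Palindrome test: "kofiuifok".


Word: "kofiuifok"
Reversed: "kofiuifok"
Forward == Backward? kofiuifok == kofiuifok
Palindrome = Yes


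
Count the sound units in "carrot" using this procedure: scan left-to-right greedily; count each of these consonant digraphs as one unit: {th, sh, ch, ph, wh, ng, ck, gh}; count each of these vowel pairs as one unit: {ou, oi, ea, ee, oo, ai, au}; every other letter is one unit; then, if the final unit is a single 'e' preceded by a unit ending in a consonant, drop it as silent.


Word: "carrot" (6 letters)
Left-to-right scan:
  1. 'c' (letter)
  2. 'a' (letter)
  3. 'r' (letter)
  4. 'r' (letter)
  5. 'o' (letter)
  6. 't' (letter)
Units from scan: 6
Sound units = 6 units


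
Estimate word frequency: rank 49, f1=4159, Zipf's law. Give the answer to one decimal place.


Zipf's law: f(r) = f(1) / r
f(1) = 4159
f(49) = 4159 / 49
= 84.9 occurrences


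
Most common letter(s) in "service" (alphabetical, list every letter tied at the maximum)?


Word: "service"
Letter counts:
  'c': 1
  'e': 2
  'i': 1
  'r': 1
  's': 1
  'v': 1
Maximum count = 2
Most frequent = 'e' (2 times each)


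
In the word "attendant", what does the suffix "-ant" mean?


Suffix: -ant
Example: attendant = attend + -ant
Meaning = one who / that which


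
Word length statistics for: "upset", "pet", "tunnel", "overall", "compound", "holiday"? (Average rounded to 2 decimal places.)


Lengths: "upset"=5, "pet"=3, "tunnel"=6, "overall"=7, "compound"=8, "holiday"=7
Sum = 36, Count = 6
Average = 36/6 = 6.00
= avg=6.00, min=3, max=8


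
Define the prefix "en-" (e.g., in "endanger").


Prefix: en-
As in: endanger -> en- + danger
Meaning = cause to / put into


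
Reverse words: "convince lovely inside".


Original: "convince lovely inside"
Words (1..n): convince | lovely | inside
Reversed (n..1): inside | lovely | convince
Result = "inside lovely convince"


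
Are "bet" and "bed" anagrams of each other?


Word 1: "bet" → sorted: bet
Word 2: "bed" → sorted: bde
Same letters? bet != bde
Anagram = No


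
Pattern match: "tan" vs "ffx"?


Pattern of "tan": [0, 1, 2]
Pattern of "ffx": [0, 0, 1]
Patterns do not match
Same pattern = No


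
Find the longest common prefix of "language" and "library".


Word 1: "language"
Word 2: "library"
Comparing from start:
  Pos 0: 'l' == 'l'
  Pos 1: 'a' != 'i' (stop)
LCP = "l" (length 1)


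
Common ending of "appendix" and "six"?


Word 1: "appendix"
Word 2: "six"
Comparing from end:
  Pos -1: 'x' == 'x'
  Pos -2: 'i' == 'i'
  Pos -3: 'd' != 's' (stop)
LCS = "ix" (length 2)


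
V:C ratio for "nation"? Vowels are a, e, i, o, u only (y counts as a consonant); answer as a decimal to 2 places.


Word: "nation"
Vowels (a,e,i,o,u): 3
Consonants: 3
Ratio = 3/3
= 1.00


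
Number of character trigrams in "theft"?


Word: "theft" (length 5)
Number of 3-grams = length - 3 + 1 = 5 - 3 + 1
= 3


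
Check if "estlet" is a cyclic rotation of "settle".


Word: "settle", Candidate: "estlet"
Method: check if candidate is substring of word+word
"settlesettle" contains "estlet"? No
Is rotation = No


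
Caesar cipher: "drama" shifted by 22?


Word: "drama"
Shift: 22
Each letter → (letter + shift) mod 26:
  'd' (3) + 22 = 25 → 'z'
  'r' (17) + 22 = 13 → 'n'
  'a' (0) + 22 = 22 → 'w'
  'm' (12) + 22 = 8 → 'i'
  'a' (0) + 22 = 22 → 'w'
Result = "znwiw"


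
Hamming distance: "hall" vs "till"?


Comparing character by character (same length = 4):
  Pos 0: 'h' vs 't' !=
  Pos 1: 'a' vs 'i' !=
  Pos 2: 'l' vs 'l' =
  Pos 3: 'l' vs 'l' =
Hamming distance = 2


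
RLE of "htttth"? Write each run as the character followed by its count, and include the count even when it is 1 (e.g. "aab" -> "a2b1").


String: "htttth"
Scanning for consecutive runs:
  'h' x 1
  't' x 4
  'h' x 1
RLE = "h1t4h1"


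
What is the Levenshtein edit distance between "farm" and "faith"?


Word 1: "farm" (length 4)
Word 2: "faith" (length 5)
One optimal edit sequence (insert/delete/substitute each cost 1):
  1. keep 'f'
  2. keep 'a'
  3. insert 'i'  (+1)
  4. substitute 'r' -> 't'  (+1)
  5. substitute 'm' -> 'h'  (+1)
Total edit operations: 3
Edit distance = 3


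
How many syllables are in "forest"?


Word: "forest"
Syllable breakdown: for-est
Counting: 2 parts
= 2 syllables


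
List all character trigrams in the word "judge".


Word: "judge" (length 5)
Number of trigrams = 5 - 3 + 1 = 3
  Position 0: "jud"
  Position 1: "udg"
  Position 2: "dge"
Trigrams = "jud", "udg", "dge"


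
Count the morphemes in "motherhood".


Word: "motherhood"
Morphemes: mother + -hood
Each morpheme carries meaning
= 2 morphemes


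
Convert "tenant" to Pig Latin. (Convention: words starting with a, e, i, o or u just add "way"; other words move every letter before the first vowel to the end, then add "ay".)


Word: "tenant"
Starts with consonant(s) → move to end, add 'ay'
Consonant cluster: "t"
Pig Latin = "enanttay"


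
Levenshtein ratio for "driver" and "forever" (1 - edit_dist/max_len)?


Word 1: "driver" (length 6)
Word 2: "forever" (length 7)
One optimal edit sequence:
  1. insert 'f'  (+1)
  2. substitute 'd' -> 'o'  (+1)
  3. keep 'r'
  4. substitute 'i' -> 'e'  (+1)
  5. keep 'v'
  6. keep 'e'
  7. keep 'r'
Edit distance = 3
Max length = max(6, 7) = 7
Similarity = 1 - 3/7
= 0.5714


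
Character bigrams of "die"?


Word: "die" (length 3)
Number of bigrams = 3 - 2 + 1 = 2
  Position 0: "di"
  Position 1: "ie"
Bigrams = "di", "ie"


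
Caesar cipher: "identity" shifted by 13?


Word: "identity"
Shift: 13
Each letter → (letter + shift) mod 26:
  'i' (8) + 13 = 21 → 'v'
  'd' (3) + 13 = 16 → 'q'
  'e' (4) + 13 = 17 → 'r'
  'n' (13) + 13 = 0 → 'a'
  't' (19) + 13 = 6 → 'g'
  'i' (8) + 13 = 21 → 'v'
  't' (19) + 13 = 6 → 'g'
  'y' (24) + 13 = 11 → 'l'
Result = "vqragvgl"


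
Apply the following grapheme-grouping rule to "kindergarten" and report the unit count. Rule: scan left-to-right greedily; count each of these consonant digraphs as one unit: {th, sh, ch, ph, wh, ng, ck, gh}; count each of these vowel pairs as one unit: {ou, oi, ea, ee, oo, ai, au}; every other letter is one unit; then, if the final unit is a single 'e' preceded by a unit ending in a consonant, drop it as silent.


Word: "kindergarten" (12 letters)
Left-to-right scan:
  1. 'k' (letter)
  2. 'i' (letter)
  3. 'n' (letter)
  4. 'd' (letter)
  5. 'e' (letter)
  6. 'r' (letter)
  7. 'g' (letter)
  8. 'a' (letter)
  9. 'r' (letter)
  10. 't' (letter)
  11. 'e' (letter)
  12. 'n' (letter)
Units from scan: 12
Sound units = 12 units


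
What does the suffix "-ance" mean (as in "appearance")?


Suffix: -ance
As in: appearance -> appear + -ance
Meaning = state of


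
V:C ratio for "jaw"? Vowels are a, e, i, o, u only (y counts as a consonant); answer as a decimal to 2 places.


Word: "jaw"
Vowels (a,e,i,o,u): 1
Consonants: 2
Ratio = 1/2
= 0.50


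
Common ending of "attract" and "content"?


Word 1: "attract"
Word 2: "content"
Comparing from end:
  Pos -1: 't' == 't'
  Pos -2: 'c' != 'n' (stop)
LCS = "t" (length 1)


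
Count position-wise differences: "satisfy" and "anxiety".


Comparing character by character (same length = 7):
  Pos 0: 's' vs 'a' !=
  Pos 1: 'a' vs 'n' !=
  Pos 2: 't' vs 'x' !=
  Pos 3: 'i' vs 'i' =
  Pos 4: 's' vs 'e' !=
  Pos 5: 'f' vs 't' !=
  Pos 6: 'y' vs 'y' =
Hamming distance = 5
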